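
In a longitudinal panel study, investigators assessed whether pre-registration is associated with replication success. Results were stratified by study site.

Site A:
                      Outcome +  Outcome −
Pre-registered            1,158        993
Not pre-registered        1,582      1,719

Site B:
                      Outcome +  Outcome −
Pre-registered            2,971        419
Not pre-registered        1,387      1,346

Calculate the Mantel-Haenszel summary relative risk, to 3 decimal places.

1.456

RR_MH = Σ(aᵢ·n₀ᵢ/nᵢ) / Σ(cᵢ·n₁ᵢ/nᵢ), with n₁ᵢ = aᵢ+bᵢ (exposed), n₀ᵢ = cᵢ+dᵢ (unexposed), nᵢ = n₁ᵢ+n₀ᵢ.
Stratum 1 (Site A): n₁ = 2151, n₀ = 3301, n = 5452; a·n₀/n = 1158·3301/5452 = 701.1295; c·n₁/n = 1582·2151/5452 = 624.1530
Stratum 2 (Site B): n₁ = 3390, n₀ = 2733, n = 6123; a·n₀/n = 2971·2733/6123 = 1326.1053; c·n₁/n = 1387·3390/6123 = 767.9128
RR_MH = (701.1295 + 1326.1053) / (624.1530 + 767.9128) = 2027.2348 / 1392.0658 = 1.45628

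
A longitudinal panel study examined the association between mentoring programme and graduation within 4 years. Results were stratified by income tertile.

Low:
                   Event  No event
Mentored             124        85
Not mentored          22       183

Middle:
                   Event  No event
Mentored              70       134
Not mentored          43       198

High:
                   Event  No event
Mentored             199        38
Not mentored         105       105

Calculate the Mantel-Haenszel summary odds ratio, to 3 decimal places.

5.028

OR_MH = Σ(aᵢdᵢ/nᵢ) / Σ(bᵢcᵢ/nᵢ), where nᵢ is the stratum total.
Stratum 1 (Low): n = 414; a·d/n = 124·183/414 = 54.8116; b·c/n = 85·22/414 = 4.5169
Stratum 2 (Middle): n = 445; a·d/n = 70·198/445 = 31.1461; b·c/n = 134·43/445 = 12.9483
Stratum 3 (High): n = 447; a·d/n = 199·105/447 = 46.7450; b·c/n = 38·105/447 = 8.9262
OR_MH = (54.8116 + 31.1461 + 46.7450) / (4.5169 + 12.9483 + 8.9262) = 132.7026 / 26.3914 = 5.02825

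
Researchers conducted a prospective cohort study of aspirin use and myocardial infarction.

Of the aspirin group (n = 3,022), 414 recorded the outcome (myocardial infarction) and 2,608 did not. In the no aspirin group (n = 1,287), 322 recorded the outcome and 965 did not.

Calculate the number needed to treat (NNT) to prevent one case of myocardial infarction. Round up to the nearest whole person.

Risk in treated group = 414/3022 = 0.13700; risk in control = 322/1287 = 0.25019.
Absolute risk reduction = 0.25019 − 0.13700 = 0.11320
NNT = 1 / ARR = 1 / 0.11320 = 8.834 → round up → 9

9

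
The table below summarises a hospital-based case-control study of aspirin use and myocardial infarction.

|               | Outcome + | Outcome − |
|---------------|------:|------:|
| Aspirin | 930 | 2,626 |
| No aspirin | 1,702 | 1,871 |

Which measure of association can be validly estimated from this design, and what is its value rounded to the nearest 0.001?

Cells: a = 930, b = 2626, c = 1702, d = 1871.
This is a hospital-based case-control study: participants were sampled on outcome status, so risks in the source population cannot be estimated directly — relative risk is not valid here. The odds ratio is the appropriate measure.
OR = (a·d)/(b·c) = (930 × 1871) / (2626 × 1702) = 1740030 / 4469452 = 0.38932

0.389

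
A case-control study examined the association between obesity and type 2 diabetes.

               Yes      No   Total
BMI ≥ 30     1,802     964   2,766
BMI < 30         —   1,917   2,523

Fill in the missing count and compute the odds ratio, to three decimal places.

The missing cell is in the unexposed row: 2523 − 1917 = 606.
So a = 1802, b = 964, c = 606, d = 1917.
OR = (a·d)/(b·c) = (1802 × 1917) / (964 × 606) = 3454434 / 584184 = 5.91326

5.913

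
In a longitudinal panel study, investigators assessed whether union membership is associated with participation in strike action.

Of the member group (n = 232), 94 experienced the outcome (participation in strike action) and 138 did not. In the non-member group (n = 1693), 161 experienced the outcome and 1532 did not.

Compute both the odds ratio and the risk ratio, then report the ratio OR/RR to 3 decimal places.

1.521

From the description: a = 94, b = 138, c = 161, d = 1532.
OR = (94·1532)/(138·161) = 144008/22218 = 6.48159
Risk in exposed = 94/232 = 0.40517; risk in unexposed = 161/1693 = 0.09510; RR = 4.26060
OR/RR = 6.48159 / 4.26060 = 1.52129
The outcome is not rare, so the OR lies further from 1 than the RR.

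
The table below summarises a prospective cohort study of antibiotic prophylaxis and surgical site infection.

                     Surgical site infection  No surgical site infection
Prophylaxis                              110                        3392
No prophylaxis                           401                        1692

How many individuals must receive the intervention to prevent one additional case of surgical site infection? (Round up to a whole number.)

Risk in treated group = 110/3502 = 0.03141; risk in control = 401/2093 = 0.19159.
Absolute risk reduction = 0.19159 − 0.03141 = 0.16018
NNT = 1 / ARR = 1 / 0.16018 = 6.243 → round up → 7

7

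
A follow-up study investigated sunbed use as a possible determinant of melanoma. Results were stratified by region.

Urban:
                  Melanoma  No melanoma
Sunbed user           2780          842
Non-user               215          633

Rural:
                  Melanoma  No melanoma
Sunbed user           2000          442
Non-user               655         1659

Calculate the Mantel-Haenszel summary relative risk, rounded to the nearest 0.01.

2.94

RR_MH = Σ(aᵢ·n₀ᵢ/nᵢ) / Σ(cᵢ·n₁ᵢ/nᵢ), with n₁ᵢ = aᵢ+bᵢ (exposed), n₀ᵢ = cᵢ+dᵢ (unexposed), nᵢ = n₁ᵢ+n₀ᵢ.
Stratum 1 (Urban): n₁ = 3622, n₀ = 848, n = 4470; a·n₀/n = 2780·848/4470 = 527.3915; c·n₁/n = 215·3622/4470 = 174.2125
Stratum 2 (Rural): n₁ = 2442, n₀ = 2314, n = 4756; a·n₀/n = 2000·2314/4756 = 973.0866; c·n₁/n = 655·2442/4756 = 336.3141
RR_MH = (527.3915 + 973.0866) / (174.2125 + 336.3141) = 1500.4781 / 510.5267 = 2.93908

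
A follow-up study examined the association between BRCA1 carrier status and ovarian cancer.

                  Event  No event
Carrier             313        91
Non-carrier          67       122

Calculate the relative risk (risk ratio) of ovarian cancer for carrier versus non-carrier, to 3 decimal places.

2.185

Cells: a = 313, b = 91, c = 67, d = 122.
Risk in exposed = 313/404 = 0.77475; risk in unexposed = 67/189 = 0.35450.
RR = 0.77475 / 0.35450 = 2.18550
The risk among the exposed is 2.19 times that among the unexposed.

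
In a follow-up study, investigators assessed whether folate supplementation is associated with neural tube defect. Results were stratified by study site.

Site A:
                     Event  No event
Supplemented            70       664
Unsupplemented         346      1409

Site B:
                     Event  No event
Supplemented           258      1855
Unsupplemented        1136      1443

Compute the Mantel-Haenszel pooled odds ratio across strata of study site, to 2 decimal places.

0.22

OR_MH = Σ(aᵢdᵢ/nᵢ) / Σ(bᵢcᵢ/nᵢ), where nᵢ is the stratum total.
Stratum 1 (Site A): n = 2489; a·d/n = 70·1409/2489 = 39.6264; b·c/n = 664·346/2489 = 92.3037
Stratum 2 (Site B): n = 4692; a·d/n = 258·1443/4692 = 79.3465; b·c/n = 1855·1136/4692 = 449.1219
OR_MH = (39.6264 + 79.3465) / (92.3037 + 449.1219) = 118.9729 / 541.4256 = 0.21974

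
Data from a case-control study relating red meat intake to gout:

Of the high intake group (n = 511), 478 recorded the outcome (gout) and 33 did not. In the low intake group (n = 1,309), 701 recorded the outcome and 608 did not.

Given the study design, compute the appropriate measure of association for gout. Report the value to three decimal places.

From the description: a = 478, b = 33, c = 701, d = 608.
This is a case-control study: participants were sampled on outcome status, so risks in the source population cannot be estimated directly — relative risk is not valid here. The odds ratio is the appropriate measure.
OR = (a·d)/(b·c) = (478 × 608) / (33 × 701) = 290624 / 23133 = 12.56318

12.563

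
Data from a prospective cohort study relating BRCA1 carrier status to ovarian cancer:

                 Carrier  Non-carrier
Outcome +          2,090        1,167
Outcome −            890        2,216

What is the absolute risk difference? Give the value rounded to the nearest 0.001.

Reading the table with exposure as columns: a = 2090 (Carrier, case), b = 890 (Carrier, non-case), c = 1167 (Non-carrier, case), d = 2216.
Risk in exposed = 2090/2980 = 0.701342; risk in unexposed = 1167/3383 = 0.344960.
Risk difference = 0.701342 − 0.344960 = 0.356382

0.356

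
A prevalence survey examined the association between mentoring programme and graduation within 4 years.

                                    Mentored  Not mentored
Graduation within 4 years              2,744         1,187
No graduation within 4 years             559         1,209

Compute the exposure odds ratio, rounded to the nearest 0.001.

Reading the table with exposure as columns: a = 2744 (Mentored, case), b = 559 (Mentored, non-case), c = 1187 (Not mentored, case), d = 1209.
OR = (a·d)/(b·c) = (2744 × 1209) / (559 × 1187) = 3317496 / 663533 = 4.99975
The odds of graduation within 4 years are about 5.00 times as high in the mentored group.

5.000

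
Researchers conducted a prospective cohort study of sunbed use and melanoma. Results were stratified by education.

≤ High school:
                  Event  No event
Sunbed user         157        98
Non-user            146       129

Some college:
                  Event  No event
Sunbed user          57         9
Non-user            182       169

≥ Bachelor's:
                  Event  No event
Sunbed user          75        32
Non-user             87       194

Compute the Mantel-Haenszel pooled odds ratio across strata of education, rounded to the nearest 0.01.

OR_MH = Σ(aᵢdᵢ/nᵢ) / Σ(bᵢcᵢ/nᵢ), where nᵢ is the stratum total.
Stratum 1 (≤ High school): n = 530; a·d/n = 157·129/530 = 38.2132; b·c/n = 98·146/530 = 26.9962
Stratum 2 (Some college): n = 417; a·d/n = 57·169/417 = 23.1007; b·c/n = 9·182/417 = 3.9281
Stratum 3 (≥ Bachelor's): n = 388; a·d/n = 75·194/388 = 37.5000; b·c/n = 32·87/388 = 7.1753
OR_MH = (38.2132 + 23.1007 + 37.5000) / (26.9962 + 3.9281 + 7.1753) = 98.8139 / 38.0995 = 2.59357

2.59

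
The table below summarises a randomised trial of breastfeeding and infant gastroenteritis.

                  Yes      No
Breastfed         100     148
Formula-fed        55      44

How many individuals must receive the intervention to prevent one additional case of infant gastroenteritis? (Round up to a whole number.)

7

Risk in treated group = 100/248 = 0.40323; risk in control = 55/99 = 0.55556.
Absolute risk reduction = 0.55556 − 0.40323 = 0.15233
NNT = 1 / ARR = 1 / 0.15233 = 6.565 → round up → 7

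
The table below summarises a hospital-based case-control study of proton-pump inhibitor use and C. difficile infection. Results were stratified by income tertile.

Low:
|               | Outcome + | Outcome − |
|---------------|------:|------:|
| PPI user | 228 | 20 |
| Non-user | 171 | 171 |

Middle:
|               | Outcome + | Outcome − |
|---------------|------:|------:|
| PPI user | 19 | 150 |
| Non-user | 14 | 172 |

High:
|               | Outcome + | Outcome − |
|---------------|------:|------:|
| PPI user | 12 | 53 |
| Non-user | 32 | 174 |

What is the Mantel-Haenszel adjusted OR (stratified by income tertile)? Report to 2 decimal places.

OR_MH = Σ(aᵢdᵢ/nᵢ) / Σ(bᵢcᵢ/nᵢ), where nᵢ is the stratum total.
Stratum 1 (Low): n = 590; a·d/n = 228·171/590 = 66.0814; b·c/n = 20·171/590 = 5.7966
Stratum 2 (Middle): n = 355; a·d/n = 19·172/355 = 9.2056; b·c/n = 150·14/355 = 5.9155
Stratum 3 (High): n = 271; a·d/n = 12·174/271 = 7.7048; b·c/n = 53·32/271 = 6.2583
OR_MH = (66.0814 + 9.2056 + 7.7048) / (5.7966 + 5.9155 + 6.2583) = 82.9918 / 17.9704 = 4.61825

4.62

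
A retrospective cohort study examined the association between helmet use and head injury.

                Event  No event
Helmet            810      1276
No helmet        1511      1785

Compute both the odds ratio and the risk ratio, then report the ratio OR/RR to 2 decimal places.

Cells: a = 810, b = 1276, c = 1511, d = 1785.
OR = (810·1785)/(1276·1511) = 1445850/1928036 = 0.74991
Risk in exposed = 810/2086 = 0.38830; risk in unexposed = 1511/3296 = 0.45843; RR = 0.84702
OR/RR = 0.74991 / 0.84702 = 0.88535
The outcome is not rare, so the OR lies further from 1 than the RR.

0.89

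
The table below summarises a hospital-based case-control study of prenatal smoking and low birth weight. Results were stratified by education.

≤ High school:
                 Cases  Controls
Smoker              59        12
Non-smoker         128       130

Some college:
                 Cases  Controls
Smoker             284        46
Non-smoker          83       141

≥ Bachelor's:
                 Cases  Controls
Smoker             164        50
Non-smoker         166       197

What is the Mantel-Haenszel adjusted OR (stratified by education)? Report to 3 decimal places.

5.843

OR_MH = Σ(aᵢdᵢ/nᵢ) / Σ(bᵢcᵢ/nᵢ), where nᵢ is the stratum total.
Stratum 1 (≤ High school): n = 329; a·d/n = 59·130/329 = 23.3131; b·c/n = 12·128/329 = 4.6687
Stratum 2 (Some college): n = 554; a·d/n = 284·141/554 = 72.2816; b·c/n = 46·83/554 = 6.8917
Stratum 3 (≥ Bachelor's): n = 577; a·d/n = 164·197/577 = 55.9931; b·c/n = 50·166/577 = 14.3847
OR_MH = (23.3131 + 72.2816 + 55.9931) / (4.6687 + 6.8917 + 14.3847) = 151.5877 / 25.9451 = 5.84263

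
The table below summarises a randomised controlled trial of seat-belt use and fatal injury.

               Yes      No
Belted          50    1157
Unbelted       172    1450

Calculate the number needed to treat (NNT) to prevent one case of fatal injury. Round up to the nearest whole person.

16

Risk in treated group = 50/1207 = 0.04143; risk in control = 172/1622 = 0.10604.
Absolute risk reduction = 0.10604 − 0.04143 = 0.06462
NNT = 1 / ARR = 1 / 0.06462 = 15.476 → round up → 16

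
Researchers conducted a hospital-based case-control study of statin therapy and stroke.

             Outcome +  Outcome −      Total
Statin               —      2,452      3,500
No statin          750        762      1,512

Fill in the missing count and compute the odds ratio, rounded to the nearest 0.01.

The missing cell is in the exposed row: 3500 − 2452 = 1048.
So a = 1048, b = 2452, c = 750, d = 762.
OR = (a·d)/(b·c) = (1048 × 762) / (2452 × 750) = 798576 / 1839000 = 0.43424

0.43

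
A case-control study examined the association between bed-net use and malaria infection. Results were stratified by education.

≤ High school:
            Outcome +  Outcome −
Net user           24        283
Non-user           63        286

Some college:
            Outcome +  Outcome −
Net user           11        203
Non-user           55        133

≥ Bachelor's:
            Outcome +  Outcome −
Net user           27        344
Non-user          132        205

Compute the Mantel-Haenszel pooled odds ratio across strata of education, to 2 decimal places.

OR_MH = Σ(aᵢdᵢ/nᵢ) / Σ(bᵢcᵢ/nᵢ), where nᵢ is the stratum total.
Stratum 1 (≤ High school): n = 656; a·d/n = 24·286/656 = 10.4634; b·c/n = 283·63/656 = 27.1784
Stratum 2 (Some college): n = 402; a·d/n = 11·133/402 = 3.6393; b·c/n = 203·55/402 = 27.7736
Stratum 3 (≥ Bachelor's): n = 708; a·d/n = 27·205/708 = 7.8178; b·c/n = 344·132/708 = 64.1356
OR_MH = (10.4634 + 3.6393 + 7.8178) / (27.1784 + 27.7736 + 64.1356) = 21.9205 / 119.0876 = 0.18407

0.18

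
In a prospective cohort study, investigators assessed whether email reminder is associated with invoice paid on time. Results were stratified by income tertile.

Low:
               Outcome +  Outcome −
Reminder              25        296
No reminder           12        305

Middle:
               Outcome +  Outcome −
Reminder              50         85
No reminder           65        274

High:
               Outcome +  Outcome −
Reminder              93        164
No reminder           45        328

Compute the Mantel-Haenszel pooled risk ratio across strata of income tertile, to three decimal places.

RR_MH = Σ(aᵢ·n₀ᵢ/nᵢ) / Σ(cᵢ·n₁ᵢ/nᵢ), with n₁ᵢ = aᵢ+bᵢ (exposed), n₀ᵢ = cᵢ+dᵢ (unexposed), nᵢ = n₁ᵢ+n₀ᵢ.
Stratum 1 (Low): n₁ = 321, n₀ = 317, n = 638; a·n₀/n = 25·317/638 = 12.4216; c·n₁/n = 12·321/638 = 6.0376
Stratum 2 (Middle): n₁ = 135, n₀ = 339, n = 474; a·n₀/n = 50·339/474 = 35.7595; c·n₁/n = 65·135/474 = 18.5127
Stratum 3 (High): n₁ = 257, n₀ = 373, n = 630; a·n₀/n = 93·373/630 = 55.0619; c·n₁/n = 45·257/630 = 18.3571
RR_MH = (12.4216 + 35.7595 + 55.0619) / (6.0376 + 18.5127 + 18.3571) = 103.2430 / 42.9074 = 2.40618

2.406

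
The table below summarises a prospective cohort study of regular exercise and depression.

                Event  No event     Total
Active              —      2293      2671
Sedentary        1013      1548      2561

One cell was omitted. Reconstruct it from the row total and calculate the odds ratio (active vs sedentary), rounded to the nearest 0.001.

0.252

The missing cell is in the exposed row: 2671 − 2293 = 378.
So a = 378, b = 2293, c = 1013, d = 1548.
OR = (a·d)/(b·c) = (378 × 1548) / (2293 × 1013) = 585144 / 2322809 = 0.25191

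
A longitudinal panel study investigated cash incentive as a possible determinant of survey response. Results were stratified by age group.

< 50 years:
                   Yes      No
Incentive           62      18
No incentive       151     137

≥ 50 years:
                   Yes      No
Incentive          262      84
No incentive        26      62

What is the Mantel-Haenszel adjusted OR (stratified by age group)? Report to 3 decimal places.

4.873

OR_MH = Σ(aᵢdᵢ/nᵢ) / Σ(bᵢcᵢ/nᵢ), where nᵢ is the stratum total.
Stratum 1 (< 50 years): n = 368; a·d/n = 62·137/368 = 23.0815; b·c/n = 18·151/368 = 7.3859
Stratum 2 (≥ 50 years): n = 434; a·d/n = 262·62/434 = 37.4286; b·c/n = 84·26/434 = 5.0323
OR_MH = (23.0815 + 37.4286) / (7.3859 + 5.0323) = 60.5101 / 12.4181 = 4.87272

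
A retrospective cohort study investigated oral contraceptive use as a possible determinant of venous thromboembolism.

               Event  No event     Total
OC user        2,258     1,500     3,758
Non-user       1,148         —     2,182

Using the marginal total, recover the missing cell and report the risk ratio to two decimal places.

1.14

The missing cell is in the unexposed row: 2182 − 1148 = 1034.
So a = 2258, b = 1500, c = 1148, d = 1034.
RR = [a/(a+b)] / [c/(c+d)] = (2258/3758) / (1148/2182) = 0.60085/0.52612 = 1.14204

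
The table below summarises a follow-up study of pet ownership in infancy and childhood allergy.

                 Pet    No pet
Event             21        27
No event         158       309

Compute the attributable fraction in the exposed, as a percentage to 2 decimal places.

Reading the table with exposure as columns: a = 21 (Pet, case), b = 158 (Pet, non-case), c = 27 (No pet, case), d = 309.
Risk in exposed = 21/179 = 0.11732; risk in unexposed = 27/336 = 0.08036.
RR = 0.11732/0.08036 = 1.45996
AR% = (RR − 1)/RR × 100 = (1.45996 − 1)/1.45996 × 100 = 31.5051%

31.51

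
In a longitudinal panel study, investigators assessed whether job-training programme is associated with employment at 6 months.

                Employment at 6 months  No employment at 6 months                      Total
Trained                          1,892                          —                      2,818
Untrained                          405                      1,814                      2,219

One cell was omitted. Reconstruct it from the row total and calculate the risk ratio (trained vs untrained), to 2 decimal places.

3.68

The missing cell is in the exposed row: 2818 − 1892 = 926.
So a = 1892, b = 926, c = 405, d = 1814.
RR = [a/(a+b)] / [c/(c+d)] = (1892/2818) / (405/2219) = 0.67140/0.18251 = 3.67860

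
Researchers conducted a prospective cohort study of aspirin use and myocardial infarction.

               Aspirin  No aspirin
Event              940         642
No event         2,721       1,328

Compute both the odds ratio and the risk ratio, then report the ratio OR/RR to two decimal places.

Reading the table with exposure as columns: a = 940 (Aspirin, case), b = 2721 (Aspirin, non-case), c = 642 (No aspirin, case), d = 1328.
OR = (940·1328)/(2721·642) = 1248320/1746882 = 0.71460
Risk in exposed = 940/3661 = 0.25676; risk in unexposed = 642/1970 = 0.32589; RR = 0.78788
OR/RR = 0.71460 / 0.78788 = 0.90699
The outcome is not rare, so the OR lies further from 1 than the RR.

0.91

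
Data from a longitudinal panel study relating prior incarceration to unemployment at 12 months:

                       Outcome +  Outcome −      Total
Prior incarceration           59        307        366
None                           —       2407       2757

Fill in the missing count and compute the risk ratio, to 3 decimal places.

1.270

The missing cell is in the unexposed row: 2757 − 2407 = 350.
So a = 59, b = 307, c = 350, d = 2407.
RR = [a/(a+b)] / [c/(c+d)] = (59/366) / (350/2757) = 0.16120/0.12695 = 1.26981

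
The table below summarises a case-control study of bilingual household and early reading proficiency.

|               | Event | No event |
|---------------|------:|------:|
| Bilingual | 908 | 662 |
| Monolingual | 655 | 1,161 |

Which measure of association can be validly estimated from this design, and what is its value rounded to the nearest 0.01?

Cells: a = 908, b = 662, c = 655, d = 1161.
This is a case-control study: participants were sampled on outcome status, so risks in the source population cannot be estimated directly — relative risk is not valid here. The odds ratio is the appropriate measure.
OR = (a·d)/(b·c) = (908 × 1161) / (662 × 655) = 1054188 / 433610 = 2.43119

2.43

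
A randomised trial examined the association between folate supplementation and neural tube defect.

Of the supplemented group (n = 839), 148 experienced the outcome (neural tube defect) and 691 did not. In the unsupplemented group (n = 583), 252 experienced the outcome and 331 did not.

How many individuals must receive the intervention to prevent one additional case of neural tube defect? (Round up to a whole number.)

4

Risk in treated group = 148/839 = 0.17640; risk in control = 252/583 = 0.43225.
Absolute risk reduction = 0.43225 − 0.17640 = 0.25585
NNT = 1 / ARR = 1 / 0.25585 = 3.909 → round up → 4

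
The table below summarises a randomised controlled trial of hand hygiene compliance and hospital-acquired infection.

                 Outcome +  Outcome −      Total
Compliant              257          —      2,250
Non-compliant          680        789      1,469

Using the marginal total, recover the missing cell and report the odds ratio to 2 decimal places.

0.15

The missing cell is in the exposed row: 2250 − 257 = 1993.
So a = 257, b = 1993, c = 680, d = 789.
OR = (a·d)/(b·c) = (257 × 789) / (1993 × 680) = 202773 / 1355240 = 0.14962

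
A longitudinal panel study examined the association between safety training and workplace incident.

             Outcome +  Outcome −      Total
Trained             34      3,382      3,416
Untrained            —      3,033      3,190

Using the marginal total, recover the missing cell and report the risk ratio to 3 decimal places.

0.202

The missing cell is in the unexposed row: 3190 − 3033 = 157.
So a = 34, b = 3382, c = 157, d = 3033.
RR = [a/(a+b)] / [c/(c+d)] = (34/3416) / (157/3190) = 0.00995/0.04922 = 0.20223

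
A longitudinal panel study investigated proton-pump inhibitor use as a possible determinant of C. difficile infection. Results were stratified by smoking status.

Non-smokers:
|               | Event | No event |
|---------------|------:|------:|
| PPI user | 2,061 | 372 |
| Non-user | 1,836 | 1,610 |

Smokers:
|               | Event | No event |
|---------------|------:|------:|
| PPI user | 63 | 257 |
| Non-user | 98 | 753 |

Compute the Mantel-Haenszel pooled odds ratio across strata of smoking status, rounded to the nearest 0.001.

OR_MH = Σ(aᵢdᵢ/nᵢ) / Σ(bᵢcᵢ/nᵢ), where nᵢ is the stratum total.
Stratum 1 (Non-smokers): n = 5879; a·d/n = 2061·1610/5879 = 564.4174; b·c/n = 372·1836/5879 = 116.1749
Stratum 2 (Smokers): n = 1171; a·d/n = 63·753/1171 = 40.5115; b·c/n = 257·98/1171 = 21.5081
OR_MH = (564.4174 + 40.5115) / (116.1749 + 21.5081) = 604.9289 / 137.6830 = 4.39364

4.394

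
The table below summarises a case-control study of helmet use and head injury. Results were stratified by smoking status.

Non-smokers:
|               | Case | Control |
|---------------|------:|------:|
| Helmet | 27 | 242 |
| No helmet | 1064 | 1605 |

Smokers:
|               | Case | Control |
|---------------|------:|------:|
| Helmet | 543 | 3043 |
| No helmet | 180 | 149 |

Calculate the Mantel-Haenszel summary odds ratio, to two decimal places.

OR_MH = Σ(aᵢdᵢ/nᵢ) / Σ(bᵢcᵢ/nᵢ), where nᵢ is the stratum total.
Stratum 1 (Non-smokers): n = 2938; a·d/n = 27·1605/2938 = 14.7498; b·c/n = 242·1064/2938 = 87.6406
Stratum 2 (Smokers): n = 3915; a·d/n = 543·149/3915 = 20.6659; b·c/n = 3043·180/3915 = 139.9080
OR_MH = (14.7498 + 20.6659) / (87.6406 + 139.9080) = 35.4157 / 227.5486 = 0.15564

0.16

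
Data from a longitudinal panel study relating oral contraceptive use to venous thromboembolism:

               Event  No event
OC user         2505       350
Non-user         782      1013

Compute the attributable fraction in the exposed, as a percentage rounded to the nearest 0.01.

Cells: a = 2505, b = 350, c = 782, d = 1013.
Risk in exposed = 2505/2855 = 0.87741; risk in unexposed = 782/1795 = 0.43565.
RR = 0.87741/0.43565 = 2.01400
AR% = (RR − 1)/RR × 100 = (2.01400 − 1)/2.01400 × 100 = 50.3476%

50.35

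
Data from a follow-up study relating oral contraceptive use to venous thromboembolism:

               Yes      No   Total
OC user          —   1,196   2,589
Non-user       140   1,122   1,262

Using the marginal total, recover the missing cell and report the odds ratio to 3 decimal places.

9.334

The missing cell is in the exposed row: 2589 − 1196 = 1393.
So a = 1393, b = 1196, c = 140, d = 1122.
OR = (a·d)/(b·c) = (1393 × 1122) / (1196 × 140) = 1562946 / 167440 = 9.33436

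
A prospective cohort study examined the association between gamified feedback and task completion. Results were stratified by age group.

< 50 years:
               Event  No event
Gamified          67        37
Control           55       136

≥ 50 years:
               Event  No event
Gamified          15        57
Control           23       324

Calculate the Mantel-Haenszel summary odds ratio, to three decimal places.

4.237

OR_MH = Σ(aᵢdᵢ/nᵢ) / Σ(bᵢcᵢ/nᵢ), where nᵢ is the stratum total.
Stratum 1 (< 50 years): n = 295; a·d/n = 67·136/295 = 30.8881; b·c/n = 37·55/295 = 6.8983
Stratum 2 (≥ 50 years): n = 419; a·d/n = 15·324/419 = 11.5990; b·c/n = 57·23/419 = 3.1289
OR_MH = (30.8881 + 11.5990) / (6.8983 + 3.1289) = 42.4872 / 10.0272 = 4.23720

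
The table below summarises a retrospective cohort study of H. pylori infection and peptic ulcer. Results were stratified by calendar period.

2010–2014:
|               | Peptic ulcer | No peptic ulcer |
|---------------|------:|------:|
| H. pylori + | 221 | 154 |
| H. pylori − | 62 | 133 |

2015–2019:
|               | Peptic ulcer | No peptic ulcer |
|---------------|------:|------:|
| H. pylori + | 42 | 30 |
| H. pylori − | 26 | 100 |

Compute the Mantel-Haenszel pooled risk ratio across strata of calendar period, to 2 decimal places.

2.04

RR_MH = Σ(aᵢ·n₀ᵢ/nᵢ) / Σ(cᵢ·n₁ᵢ/nᵢ), with n₁ᵢ = aᵢ+bᵢ (exposed), n₀ᵢ = cᵢ+dᵢ (unexposed), nᵢ = n₁ᵢ+n₀ᵢ.
Stratum 1 (2010–2014): n₁ = 375, n₀ = 195, n = 570; a·n₀/n = 221·195/570 = 75.6053; c·n₁/n = 62·375/570 = 40.7895
Stratum 2 (2015–2019): n₁ = 72, n₀ = 126, n = 198; a·n₀/n = 42·126/198 = 26.7273; c·n₁/n = 26·72/198 = 9.4545
RR_MH = (75.6053 + 26.7273) / (40.7895 + 9.4545) = 102.3325 / 50.2440 = 2.03671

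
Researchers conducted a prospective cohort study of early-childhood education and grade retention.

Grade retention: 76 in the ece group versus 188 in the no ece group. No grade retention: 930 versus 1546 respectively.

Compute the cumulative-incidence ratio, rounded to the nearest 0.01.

0.70

From the description: a = 76, b = 930, c = 188, d = 1546.
Risk in exposed = 76/1006 = 0.07555; risk in unexposed = 188/1734 = 0.10842.
RR = 0.07555 / 0.10842 = 0.69680
The risk is 30% lower among the exposed than among the unexposed.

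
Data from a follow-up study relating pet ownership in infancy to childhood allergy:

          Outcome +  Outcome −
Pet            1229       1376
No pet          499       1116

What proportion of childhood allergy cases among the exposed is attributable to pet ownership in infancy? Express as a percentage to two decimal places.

34.51

Cells: a = 1229, b = 1376, c = 499, d = 1116.
Risk in exposed = 1229/2605 = 0.47179; risk in unexposed = 499/1615 = 0.30898.
RR = 0.47179/0.30898 = 1.52692
AR% = (RR − 1)/RR × 100 = (1.52692 − 1)/1.52692 × 100 = 34.5087%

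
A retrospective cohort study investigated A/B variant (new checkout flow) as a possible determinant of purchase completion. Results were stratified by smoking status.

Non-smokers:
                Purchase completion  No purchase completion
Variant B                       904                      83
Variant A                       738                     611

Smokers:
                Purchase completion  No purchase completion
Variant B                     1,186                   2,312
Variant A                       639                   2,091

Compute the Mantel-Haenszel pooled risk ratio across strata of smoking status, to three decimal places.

RR_MH = Σ(aᵢ·n₀ᵢ/nᵢ) / Σ(cᵢ·n₁ᵢ/nᵢ), with n₁ᵢ = aᵢ+bᵢ (exposed), n₀ᵢ = cᵢ+dᵢ (unexposed), nᵢ = n₁ᵢ+n₀ᵢ.
Stratum 1 (Non-smokers): n₁ = 987, n₀ = 1349, n = 2336; a·n₀/n = 904·1349/2336 = 522.0445; c·n₁/n = 738·987/2336 = 311.8176
Stratum 2 (Smokers): n₁ = 3498, n₀ = 2730, n = 6228; a·n₀/n = 1186·2730/6228 = 519.8748; c·n₁/n = 639·3498/6228 = 358.8988
RR_MH = (522.0445 + 519.8748) / (311.8176 + 358.8988) = 1041.9193 / 670.7165 = 1.55344

1.553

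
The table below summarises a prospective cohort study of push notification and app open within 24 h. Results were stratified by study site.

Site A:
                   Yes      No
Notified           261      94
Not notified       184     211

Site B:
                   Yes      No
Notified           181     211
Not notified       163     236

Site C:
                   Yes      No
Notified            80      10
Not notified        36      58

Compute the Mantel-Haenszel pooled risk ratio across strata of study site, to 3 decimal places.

RR_MH = Σ(aᵢ·n₀ᵢ/nᵢ) / Σ(cᵢ·n₁ᵢ/nᵢ), with n₁ᵢ = aᵢ+bᵢ (exposed), n₀ᵢ = cᵢ+dᵢ (unexposed), nᵢ = n₁ᵢ+n₀ᵢ.
Stratum 1 (Site A): n₁ = 355, n₀ = 395, n = 750; a·n₀/n = 261·395/750 = 137.4600; c·n₁/n = 184·355/750 = 87.0933
Stratum 2 (Site B): n₁ = 392, n₀ = 399, n = 791; a·n₀/n = 181·399/791 = 91.3009; c·n₁/n = 163·392/791 = 80.7788
Stratum 3 (Site C): n₁ = 90, n₀ = 94, n = 184; a·n₀/n = 80·94/184 = 40.8696; c·n₁/n = 36·90/184 = 17.6087
RR_MH = (137.4600 + 91.3009 + 40.8696) / (87.0933 + 80.7788 + 17.6087) = 269.6305 / 185.4808 = 1.45368

1.454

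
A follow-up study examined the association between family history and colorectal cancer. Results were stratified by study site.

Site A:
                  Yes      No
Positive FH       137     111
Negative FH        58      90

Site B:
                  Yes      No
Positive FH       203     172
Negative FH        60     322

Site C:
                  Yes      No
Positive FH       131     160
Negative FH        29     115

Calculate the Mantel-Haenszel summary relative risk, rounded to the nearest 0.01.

RR_MH = Σ(aᵢ·n₀ᵢ/nᵢ) / Σ(cᵢ·n₁ᵢ/nᵢ), with n₁ᵢ = aᵢ+bᵢ (exposed), n₀ᵢ = cᵢ+dᵢ (unexposed), nᵢ = n₁ᵢ+n₀ᵢ.
Stratum 1 (Site A): n₁ = 248, n₀ = 148, n = 396; a·n₀/n = 137·148/396 = 51.2020; c·n₁/n = 58·248/396 = 36.3232
Stratum 2 (Site B): n₁ = 375, n₀ = 382, n = 757; a·n₀/n = 203·382/757 = 102.4386; c·n₁/n = 60·375/757 = 29.7226
Stratum 3 (Site C): n₁ = 291, n₀ = 144, n = 435; a·n₀/n = 131·144/435 = 43.3655; c·n₁/n = 29·291/435 = 19.4000
RR_MH = (51.2020 + 102.4386 + 43.3655) / (36.3232 + 29.7226 + 19.4000) = 197.0061 / 85.4458 = 2.30563

2.31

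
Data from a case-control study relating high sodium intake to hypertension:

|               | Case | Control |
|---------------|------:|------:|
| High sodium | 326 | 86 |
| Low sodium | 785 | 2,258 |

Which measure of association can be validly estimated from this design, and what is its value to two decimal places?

10.90

Cells: a = 326, b = 86, c = 785, d = 2258.
This is a case-control study: participants were sampled on outcome status, so risks in the source population cannot be estimated directly — relative risk is not valid here. The odds ratio is the appropriate measure.
OR = (a·d)/(b·c) = (326 × 2258) / (86 × 785) = 736108 / 67510 = 10.90369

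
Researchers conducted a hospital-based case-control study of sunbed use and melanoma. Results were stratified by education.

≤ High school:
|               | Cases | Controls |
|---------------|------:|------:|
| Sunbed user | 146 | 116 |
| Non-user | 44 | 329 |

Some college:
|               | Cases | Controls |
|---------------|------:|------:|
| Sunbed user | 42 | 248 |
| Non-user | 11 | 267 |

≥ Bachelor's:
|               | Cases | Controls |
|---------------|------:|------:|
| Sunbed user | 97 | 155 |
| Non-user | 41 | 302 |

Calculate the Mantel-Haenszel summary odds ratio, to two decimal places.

OR_MH = Σ(aᵢdᵢ/nᵢ) / Σ(bᵢcᵢ/nᵢ), where nᵢ is the stratum total.
Stratum 1 (≤ High school): n = 635; a·d/n = 146·329/635 = 75.6441; b·c/n = 116·44/635 = 8.0378
Stratum 2 (Some college): n = 568; a·d/n = 42·267/568 = 19.7430; b·c/n = 248·11/568 = 4.8028
Stratum 3 (≥ Bachelor's): n = 595; a·d/n = 97·302/595 = 49.2336; b·c/n = 155·41/595 = 10.6807
OR_MH = (75.6441 + 19.7430 + 49.2336) / (8.0378 + 4.8028 + 10.6807) = 144.6207 / 23.5213 = 6.14850

6.15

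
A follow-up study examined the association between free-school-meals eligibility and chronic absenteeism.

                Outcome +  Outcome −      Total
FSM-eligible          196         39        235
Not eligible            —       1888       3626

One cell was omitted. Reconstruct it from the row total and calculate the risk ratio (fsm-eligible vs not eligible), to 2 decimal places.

1.74

The missing cell is in the unexposed row: 3626 − 1888 = 1738.
So a = 196, b = 39, c = 1738, d = 1888.
RR = [a/(a+b)] / [c/(c+d)] = (196/235) / (1738/3626) = 0.83404/0.47932 = 1.74007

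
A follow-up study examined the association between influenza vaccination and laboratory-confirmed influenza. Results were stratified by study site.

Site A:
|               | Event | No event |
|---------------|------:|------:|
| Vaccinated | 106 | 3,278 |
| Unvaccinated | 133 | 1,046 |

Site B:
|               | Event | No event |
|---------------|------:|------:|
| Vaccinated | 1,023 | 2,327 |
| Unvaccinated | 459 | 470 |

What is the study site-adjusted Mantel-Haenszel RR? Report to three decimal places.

0.545

RR_MH = Σ(aᵢ·n₀ᵢ/nᵢ) / Σ(cᵢ·n₁ᵢ/nᵢ), with n₁ᵢ = aᵢ+bᵢ (exposed), n₀ᵢ = cᵢ+dᵢ (unexposed), nᵢ = n₁ᵢ+n₀ᵢ.
Stratum 1 (Site A): n₁ = 3384, n₀ = 1179, n = 4563; a·n₀/n = 106·1179/4563 = 27.3886; c·n₁/n = 133·3384/4563 = 98.6351
Stratum 2 (Site B): n₁ = 3350, n₀ = 929, n = 4279; a·n₀/n = 1023·929/4279 = 222.1003; c·n₁/n = 459·3350/4279 = 359.3480
RR_MH = (27.3886 + 222.1003) / (98.6351 + 359.3480) = 249.4888 / 457.9831 = 0.54476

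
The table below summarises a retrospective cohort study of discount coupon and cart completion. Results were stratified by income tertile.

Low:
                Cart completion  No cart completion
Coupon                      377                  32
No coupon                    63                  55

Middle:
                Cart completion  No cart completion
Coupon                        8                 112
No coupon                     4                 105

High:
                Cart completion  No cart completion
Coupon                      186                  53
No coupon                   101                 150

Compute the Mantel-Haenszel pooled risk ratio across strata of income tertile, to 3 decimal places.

RR_MH = Σ(aᵢ·n₀ᵢ/nᵢ) / Σ(cᵢ·n₁ᵢ/nᵢ), with n₁ᵢ = aᵢ+bᵢ (exposed), n₀ᵢ = cᵢ+dᵢ (unexposed), nᵢ = n₁ᵢ+n₀ᵢ.
Stratum 1 (Low): n₁ = 409, n₀ = 118, n = 527; a·n₀/n = 377·118/527 = 84.4137; c·n₁/n = 63·409/527 = 48.8937
Stratum 2 (Middle): n₁ = 120, n₀ = 109, n = 229; a·n₀/n = 8·109/229 = 3.8079; c·n₁/n = 4·120/229 = 2.0961
Stratum 3 (High): n₁ = 239, n₀ = 251, n = 490; a·n₀/n = 186·251/490 = 95.2776; c·n₁/n = 101·239/490 = 49.2633
RR_MH = (84.4137 + 3.8079 + 95.2776) / (48.8937 + 2.0961 + 49.2633) = 183.4991 / 100.2531 = 1.83036

1.830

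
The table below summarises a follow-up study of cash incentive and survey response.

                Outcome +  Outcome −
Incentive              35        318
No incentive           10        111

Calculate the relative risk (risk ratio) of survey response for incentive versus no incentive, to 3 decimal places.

1.200

Cells: a = 35, b = 318, c = 10, d = 111.
Risk in exposed = 35/353 = 0.09915; risk in unexposed = 10/121 = 0.08264.
RR = 0.09915 / 0.08264 = 1.19972
The risk among the exposed is 1.20 times that among the unexposed.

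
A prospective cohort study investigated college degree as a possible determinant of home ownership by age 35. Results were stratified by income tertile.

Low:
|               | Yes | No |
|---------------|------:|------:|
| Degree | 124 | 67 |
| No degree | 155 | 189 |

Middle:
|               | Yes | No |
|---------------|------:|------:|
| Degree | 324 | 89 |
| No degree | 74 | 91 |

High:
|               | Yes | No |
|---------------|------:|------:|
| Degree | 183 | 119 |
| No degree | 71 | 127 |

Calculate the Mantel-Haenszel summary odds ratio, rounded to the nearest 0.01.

OR_MH = Σ(aᵢdᵢ/nᵢ) / Σ(bᵢcᵢ/nᵢ), where nᵢ is the stratum total.
Stratum 1 (Low): n = 535; a·d/n = 124·189/535 = 43.8056; b·c/n = 67·155/535 = 19.4112
Stratum 2 (Middle): n = 578; a·d/n = 324·91/578 = 51.0104; b·c/n = 89·74/578 = 11.3945
Stratum 3 (High): n = 500; a·d/n = 183·127/500 = 46.4820; b·c/n = 119·71/500 = 16.8980
OR_MH = (43.8056 + 51.0104 + 46.4820) / (19.4112 + 11.3945 + 16.8980) = 141.2980 / 47.7037 = 2.96199

2.96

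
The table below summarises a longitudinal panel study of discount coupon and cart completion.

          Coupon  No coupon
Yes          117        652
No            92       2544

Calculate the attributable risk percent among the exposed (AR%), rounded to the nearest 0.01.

Reading the table with exposure as columns: a = 117 (Coupon, case), b = 92 (Coupon, non-case), c = 652 (No coupon, case), d = 2544.
Risk in exposed = 117/209 = 0.55981; risk in unexposed = 652/3196 = 0.20401.
RR = 0.55981/0.20401 = 2.74409
AR% = (RR − 1)/RR × 100 = (2.74409 − 1)/2.74409 × 100 = 63.5581%

63.56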